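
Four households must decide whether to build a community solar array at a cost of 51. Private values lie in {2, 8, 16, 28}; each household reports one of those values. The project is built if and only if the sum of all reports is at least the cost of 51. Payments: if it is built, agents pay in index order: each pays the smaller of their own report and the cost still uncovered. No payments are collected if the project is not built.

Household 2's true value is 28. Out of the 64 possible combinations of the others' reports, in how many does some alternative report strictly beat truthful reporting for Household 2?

38

Others report (2, 8, 28): truth gives 0; report 16 gives 12 > 0. Violating.
Others report (2, 16, 28): truth gives 0; report 8 gives 20 > 0. Violating.
Others report (2, 28, 8): truth gives 0; report 16 gives 12 > 0. Violating.
Others report (2, 28, 16): truth gives 0; report 8 gives 20 > 0. Violating.
Others report (2, 2, 2): truth gives 0; no alternative beats it.
Others report (2, 2, 8): truth gives 0; no alternative beats it.
(Checking all 64 profiles: 38 have a profitable deviation, 26 do not.)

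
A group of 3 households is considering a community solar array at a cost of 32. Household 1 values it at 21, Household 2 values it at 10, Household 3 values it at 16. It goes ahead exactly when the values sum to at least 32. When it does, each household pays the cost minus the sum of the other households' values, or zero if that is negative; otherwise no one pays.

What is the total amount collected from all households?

7

Total value 47 ≥ cost 32, so it is built.
Household 1: others sum to 26; max(0, 32 - 26) = 6.
Household 2: others sum to 37; max(0, 32 - 37) = 0.
Household 3: others sum to 31; max(0, 32 - 31) = 1.
Total collected = 6 + 0 + 1 = 7.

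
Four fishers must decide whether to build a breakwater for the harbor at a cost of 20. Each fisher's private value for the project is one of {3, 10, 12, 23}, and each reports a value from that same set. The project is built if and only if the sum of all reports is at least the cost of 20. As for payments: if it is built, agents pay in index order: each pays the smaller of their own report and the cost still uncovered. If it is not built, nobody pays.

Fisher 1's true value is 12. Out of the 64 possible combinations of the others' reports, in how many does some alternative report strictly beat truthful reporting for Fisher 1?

63

Others report (3, 3, 10): truth gives 0; report 10 gives 2 > 0. Violating.
Others report (3, 3, 12): truth gives 0; report 3 gives 9 > 0. Violating.
Others report (3, 3, 23): truth gives 0; report 3 gives 9 > 0. Violating.
Others report (3, 10, 3): truth gives 0; report 10 gives 2 > 0. Violating.
Others report (3, 3, 3): truth gives 0; no alternative beats it.
(Checking all 64 profiles: 63 have a profitable deviation, 1 does not.)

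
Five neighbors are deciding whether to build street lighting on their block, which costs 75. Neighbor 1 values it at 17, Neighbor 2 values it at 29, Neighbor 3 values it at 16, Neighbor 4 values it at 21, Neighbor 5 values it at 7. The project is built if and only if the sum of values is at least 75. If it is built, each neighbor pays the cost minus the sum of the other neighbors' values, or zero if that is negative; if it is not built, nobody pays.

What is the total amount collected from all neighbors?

Total value 90 ≥ cost 75, so it is built.
Neighbor 1: others sum to 73; max(0, 75 - 73) = 2.
Neighbor 2: others sum to 61; max(0, 75 - 61) = 14.
Neighbor 3: others sum to 74; max(0, 75 - 74) = 1.
Neighbor 4: others sum to 69; max(0, 75 - 69) = 6.
Neighbor 5: others sum to 83; max(0, 75 - 83) = 0.
Total collected = 2 + 14 + 1 + 6 + 0 = 23.

23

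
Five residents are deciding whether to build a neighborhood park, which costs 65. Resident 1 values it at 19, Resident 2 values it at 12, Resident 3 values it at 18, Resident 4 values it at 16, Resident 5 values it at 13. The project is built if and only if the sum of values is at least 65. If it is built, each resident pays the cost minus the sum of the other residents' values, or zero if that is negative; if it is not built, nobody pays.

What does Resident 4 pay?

Total value 78 ≥ cost 65, so the project is built.
The other residents' values sum to 62.
Cost minus that sum is 65 - 62 = 3.

3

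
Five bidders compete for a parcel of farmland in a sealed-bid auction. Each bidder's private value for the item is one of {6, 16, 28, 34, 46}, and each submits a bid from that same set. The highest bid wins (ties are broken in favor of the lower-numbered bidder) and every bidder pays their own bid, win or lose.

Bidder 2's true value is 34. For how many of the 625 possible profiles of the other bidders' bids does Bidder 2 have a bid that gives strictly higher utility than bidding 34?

Others bid (6, 6, 6, 6): truth gives 0; bid 16 gives 18 > 0. Violating.
Others bid (6, 6, 6, 16): truth gives 0; bid 16 gives 18 > 0. Violating.
Others bid (6, 6, 6, 28): truth gives 0; bid 28 gives 6 > 0. Violating.
Others bid (6, 6, 6, 46): truth gives -34; bid 6 gives -6 > -34. Violating.
Others bid (6, 6, 6, 34): truth gives 0; no alternative beats it.
Others bid (6, 6, 16, 34): truth gives 0; no alternative beats it.
(Checking all 625 profiles: 487 have a profitable deviation, 138 do not.)

487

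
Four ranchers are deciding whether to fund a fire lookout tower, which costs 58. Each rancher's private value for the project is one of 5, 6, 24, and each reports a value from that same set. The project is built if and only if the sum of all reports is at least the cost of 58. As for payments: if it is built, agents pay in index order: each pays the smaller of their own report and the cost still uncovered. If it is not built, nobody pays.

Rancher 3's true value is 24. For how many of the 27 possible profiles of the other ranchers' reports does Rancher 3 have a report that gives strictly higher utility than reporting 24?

7

Others report (5, 24, 24): truth gives 0; report 5 gives 19 > 0. Violating.
Others report (6, 24, 24): truth gives 0; report 5 gives 19 > 0. Violating.
Others report (24, 5, 24): truth gives 0; report 5 gives 19 > 0. Violating.
Others report (24, 6, 24): truth gives 0; report 5 gives 19 > 0. Violating.
Others report (5, 5, 5): truth gives 0; no alternative beats it.
Others report (5, 5, 6): truth gives 0; no alternative beats it.
(Checking all 27 profiles: 7 have a profitable deviation, 20 do not.)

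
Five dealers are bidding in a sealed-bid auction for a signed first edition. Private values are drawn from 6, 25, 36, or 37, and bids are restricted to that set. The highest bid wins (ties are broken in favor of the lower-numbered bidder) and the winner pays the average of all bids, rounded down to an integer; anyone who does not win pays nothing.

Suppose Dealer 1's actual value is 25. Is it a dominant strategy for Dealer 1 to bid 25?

Consider the case where Dealer 2 bids 6, Dealer 3 bids 6, Dealer 4 bids 6 and Dealer 5 bids 6.
Truthful bid 25: wins, pays 9, utility 25 - 9 = 16.
Bid 6 instead: wins, pays 6, utility 25 - 6 = 19.
Since 19 > 16, bidding 6 is strictly better here, so truthful bidding is not dominant.

No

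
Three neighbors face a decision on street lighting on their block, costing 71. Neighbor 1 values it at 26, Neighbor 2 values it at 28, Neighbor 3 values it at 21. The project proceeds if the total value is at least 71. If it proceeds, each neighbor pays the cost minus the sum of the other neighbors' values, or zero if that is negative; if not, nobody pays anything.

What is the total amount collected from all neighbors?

63

Total value 75 ≥ cost 71, so it is built.
Neighbor 1: others sum to 49; max(0, 71 - 49) = 22.
Neighbor 2: others sum to 47; max(0, 71 - 47) = 24.
Neighbor 3: others sum to 54; max(0, 71 - 54) = 17.
Total collected = 22 + 24 + 17 = 63.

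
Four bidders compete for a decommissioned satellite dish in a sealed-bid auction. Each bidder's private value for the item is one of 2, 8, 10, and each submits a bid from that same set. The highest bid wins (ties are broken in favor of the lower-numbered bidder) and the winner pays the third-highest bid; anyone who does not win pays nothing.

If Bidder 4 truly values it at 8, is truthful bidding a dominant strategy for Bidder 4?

Consider the case where Bidder 1 bids 2, Bidder 2 bids 2 and Bidder 3 bids 8.
Truthful bid 8: loses, pays 0, utility 0.
Bid 10 instead: wins, pays 2, utility 8 - 2 = 6.
Since 6 > 0, bidding 10 is strictly better here, so truthful bidding is not dominant.

No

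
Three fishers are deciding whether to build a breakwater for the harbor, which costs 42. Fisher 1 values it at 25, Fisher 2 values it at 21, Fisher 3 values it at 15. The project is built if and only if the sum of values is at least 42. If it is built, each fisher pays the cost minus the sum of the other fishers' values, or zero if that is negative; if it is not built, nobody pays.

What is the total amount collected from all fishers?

8

Total value 61 ≥ cost 42, so it is built.
Fisher 1: others sum to 36; max(0, 42 - 36) = 6.
Fisher 2: others sum to 40; max(0, 42 - 40) = 2.
Fisher 3: others sum to 46; max(0, 42 - 46) = 0.
Total collected = 6 + 2 + 0 = 8.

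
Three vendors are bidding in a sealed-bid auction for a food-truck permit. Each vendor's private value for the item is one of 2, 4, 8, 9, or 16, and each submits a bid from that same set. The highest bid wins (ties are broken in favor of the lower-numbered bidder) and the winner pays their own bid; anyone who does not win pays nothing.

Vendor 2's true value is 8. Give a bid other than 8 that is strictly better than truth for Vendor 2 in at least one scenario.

Suppose Vendor 1 bids 2 and Vendor 3 bids 2.
Bid 8: wins, pays 8, utility 8 - 8 = 0.
Bid 4: wins, pays 4, utility 8 - 4 = 4.
So bidding 4 beats truth here (4 > 0).

4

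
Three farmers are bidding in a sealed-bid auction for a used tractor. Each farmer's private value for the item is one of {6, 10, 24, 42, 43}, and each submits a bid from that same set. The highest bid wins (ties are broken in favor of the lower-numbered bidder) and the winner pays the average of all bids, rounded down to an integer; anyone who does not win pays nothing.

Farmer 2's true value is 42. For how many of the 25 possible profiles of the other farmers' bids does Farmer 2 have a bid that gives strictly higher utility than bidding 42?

12

Others bid (6, 6): truth gives 24; bid 10 gives 35 > 24. Violating.
Others bid (6, 10): truth gives 23; bid 10 gives 34 > 23. Violating.
Others bid (6, 24): truth gives 18; bid 24 gives 24 > 18. Violating.
Others bid (6, 43): truth gives 0; bid 43 gives 12 > 0. Violating.
Others bid (6, 42): truth gives 12; no alternative beats it.
Others bid (10, 42): truth gives 11; no alternative beats it.
(Checking all 25 profiles: 12 have a profitable deviation, 13 do not.)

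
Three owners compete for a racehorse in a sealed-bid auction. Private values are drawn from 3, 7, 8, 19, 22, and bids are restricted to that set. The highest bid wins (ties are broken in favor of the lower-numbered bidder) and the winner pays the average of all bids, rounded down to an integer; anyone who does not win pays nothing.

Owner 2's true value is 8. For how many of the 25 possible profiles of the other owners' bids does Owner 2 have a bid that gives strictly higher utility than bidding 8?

Others bid (3, 7): truth gives 2; bid 7 gives 3 > 2. Violating.
Others bid (3, 3): truth gives 4; no alternative beats it.
Others bid (3, 8): truth gives 2; no alternative beats it.
(Checking all 25 profiles: 1 has a profitable deviation, 24 do not.)

1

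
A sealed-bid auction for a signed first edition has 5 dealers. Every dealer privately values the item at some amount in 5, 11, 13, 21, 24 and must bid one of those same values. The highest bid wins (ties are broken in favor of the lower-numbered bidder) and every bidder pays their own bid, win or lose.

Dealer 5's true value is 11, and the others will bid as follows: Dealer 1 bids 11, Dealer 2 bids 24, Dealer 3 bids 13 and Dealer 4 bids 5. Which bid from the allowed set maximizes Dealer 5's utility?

5

Bid 5: loses but pays 5, utility -5.
Bid 11: loses but pays 11, utility -11.
Bid 13: loses but pays 13, utility -13.
Bid 21: loses but pays 21, utility -21.
Bid 24: loses but pays 24, utility -24.
The best choice is 5 with utility -5.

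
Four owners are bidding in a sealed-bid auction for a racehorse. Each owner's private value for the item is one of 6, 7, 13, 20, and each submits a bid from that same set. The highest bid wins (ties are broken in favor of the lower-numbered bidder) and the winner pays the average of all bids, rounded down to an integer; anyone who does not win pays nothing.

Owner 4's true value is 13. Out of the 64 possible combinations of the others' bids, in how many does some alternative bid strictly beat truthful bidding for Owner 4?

Others bid (6, 6, 6): truth gives 6; bid 7 gives 7 > 6. Violating.
Others bid (6, 6, 13): truth gives 0; bid 20 gives 2 > 0. Violating.
Others bid (6, 7, 13): truth gives 0; bid 20 gives 2 > 0. Violating.
Others bid (6, 13, 6): truth gives 0; bid 20 gives 2 > 0. Violating.
Others bid (6, 6, 7): truth gives 5; no alternative beats it.
Others bid (6, 6, 20): truth gives 0; no alternative beats it.
(Checking all 64 profiles: 13 have a profitable deviation, 51 do not.)

13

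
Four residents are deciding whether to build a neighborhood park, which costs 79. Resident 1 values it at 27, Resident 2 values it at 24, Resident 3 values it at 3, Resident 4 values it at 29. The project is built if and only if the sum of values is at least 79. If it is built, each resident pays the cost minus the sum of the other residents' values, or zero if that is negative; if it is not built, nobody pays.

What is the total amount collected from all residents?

68

Total value 83 ≥ cost 79, so it is built.
Resident 1: others sum to 56; max(0, 79 - 56) = 23.
Resident 2: others sum to 59; max(0, 79 - 59) = 20.
Resident 3: others sum to 80; max(0, 79 - 80) = 0.
Resident 4: others sum to 54; max(0, 79 - 54) = 25.
Total collected = 23 + 20 + 0 + 25 = 68.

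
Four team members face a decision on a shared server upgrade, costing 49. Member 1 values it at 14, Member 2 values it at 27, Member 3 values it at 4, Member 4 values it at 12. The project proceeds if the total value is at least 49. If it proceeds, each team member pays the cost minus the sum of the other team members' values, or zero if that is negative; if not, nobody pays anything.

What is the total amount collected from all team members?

29

Total value 57 ≥ cost 49, so it is built.
Member 1: others sum to 43; max(0, 49 - 43) = 6.
Member 2: others sum to 30; max(0, 49 - 30) = 19.
Member 3: others sum to 53; max(0, 49 - 53) = 0.
Member 4: others sum to 45; max(0, 49 - 45) = 4.
Total collected = 6 + 19 + 0 + 4 = 29.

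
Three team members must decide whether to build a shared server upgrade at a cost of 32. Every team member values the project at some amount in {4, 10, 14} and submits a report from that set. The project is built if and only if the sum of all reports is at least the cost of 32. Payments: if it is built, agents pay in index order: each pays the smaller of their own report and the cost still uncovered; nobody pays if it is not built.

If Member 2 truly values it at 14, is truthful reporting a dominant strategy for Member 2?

No

Consider the case where Member 1 reports 10 and Member 3 reports 14.
Truthful report 14: project built, pays 14, utility 14 - 14 = 0.
Report 10 instead: project built, pays 10, utility 14 - 10 = 4.
Since 4 > 0, reporting 10 is strictly better here, so truthful reporting is not dominant.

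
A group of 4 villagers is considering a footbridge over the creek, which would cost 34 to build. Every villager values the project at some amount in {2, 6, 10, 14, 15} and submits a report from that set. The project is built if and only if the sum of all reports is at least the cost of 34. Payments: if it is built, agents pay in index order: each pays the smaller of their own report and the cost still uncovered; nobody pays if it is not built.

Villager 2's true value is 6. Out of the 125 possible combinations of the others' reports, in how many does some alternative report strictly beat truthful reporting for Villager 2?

Others report (2, 15, 15): truth gives 0; report 2 gives 4 > 0. Violating.
Others report (6, 14, 14): truth gives 0; report 2 gives 4 > 0. Violating.
Others report (6, 14, 15): truth gives 0; report 2 gives 4 > 0. Violating.
Others report (6, 15, 14): truth gives 0; report 2 gives 4 > 0. Violating.
Others report (2, 2, 2): truth gives 0; no alternative beats it.
Others report (2, 2, 6): truth gives 0; no alternative beats it.
(Checking all 125 profiles: 41 have a profitable deviation, 84 do not.)

41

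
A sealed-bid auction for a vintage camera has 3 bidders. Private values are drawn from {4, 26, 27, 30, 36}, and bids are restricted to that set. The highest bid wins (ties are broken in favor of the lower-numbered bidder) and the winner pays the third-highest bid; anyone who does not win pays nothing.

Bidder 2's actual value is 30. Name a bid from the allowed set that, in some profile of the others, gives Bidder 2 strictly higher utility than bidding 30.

Suppose Bidder 1 bids 4 and Bidder 3 bids 36.
Bid 30: loses, pays 0, utility 0.
Bid 36: wins, pays 4, utility 30 - 4 = 26.
So bidding 36 beats truth here (26 > 0).

36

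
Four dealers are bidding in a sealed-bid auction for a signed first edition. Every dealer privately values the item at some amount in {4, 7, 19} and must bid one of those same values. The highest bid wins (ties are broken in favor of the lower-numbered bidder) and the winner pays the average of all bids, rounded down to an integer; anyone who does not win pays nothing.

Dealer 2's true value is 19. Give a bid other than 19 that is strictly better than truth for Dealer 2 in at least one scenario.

Suppose Dealer 1 bids 4, Dealer 3 bids 4 and Dealer 4 bids 4.
Bid 19: wins, pays 7, utility 19 - 7 = 12.
Bid 7: wins, pays 4, utility 19 - 4 = 15.
So bidding 7 beats truth here (15 > 12).

7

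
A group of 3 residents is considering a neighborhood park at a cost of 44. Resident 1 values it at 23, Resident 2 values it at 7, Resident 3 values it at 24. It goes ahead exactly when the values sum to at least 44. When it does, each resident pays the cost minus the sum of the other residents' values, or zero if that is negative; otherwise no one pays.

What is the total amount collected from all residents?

Total value 54 ≥ cost 44, so it is built.
Resident 1: others sum to 31; max(0, 44 - 31) = 13.
Resident 2: others sum to 47; max(0, 44 - 47) = 0.
Resident 3: others sum to 30; max(0, 44 - 30) = 14.
Total collected = 13 + 0 + 14 = 27.

27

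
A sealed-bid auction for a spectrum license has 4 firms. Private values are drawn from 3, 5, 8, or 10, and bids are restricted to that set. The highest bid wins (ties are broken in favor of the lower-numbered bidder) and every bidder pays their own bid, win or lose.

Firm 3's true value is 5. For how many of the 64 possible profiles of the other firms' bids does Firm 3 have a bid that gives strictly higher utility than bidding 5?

62

Others bid (3, 3, 8): truth gives -5; bid 3 gives -3 > -5. Violating.
Others bid (3, 3, 10): truth gives -5; bid 3 gives -3 > -5. Violating.
Others bid (3, 5, 3): truth gives -5; bid 3 gives -3 > -5. Violating.
Others bid (3, 5, 5): truth gives -5; bid 3 gives -3 > -5. Violating.
Others bid (3, 3, 3): truth gives 0; no alternative beats it.
Others bid (3, 3, 5): truth gives 0; no alternative beats it.
(Checking all 64 profiles: 62 have a profitable deviation, 2 do not.)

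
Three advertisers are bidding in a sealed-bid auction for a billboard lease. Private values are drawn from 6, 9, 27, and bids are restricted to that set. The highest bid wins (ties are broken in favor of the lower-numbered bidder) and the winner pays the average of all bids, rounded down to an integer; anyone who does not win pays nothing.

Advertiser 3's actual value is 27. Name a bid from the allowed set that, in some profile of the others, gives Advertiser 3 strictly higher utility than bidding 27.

9

Suppose Advertiser 1 bids 6 and Advertiser 2 bids 6.
Bid 27: wins, pays 13, utility 27 - 13 = 14.
Bid 9: wins, pays 7, utility 27 - 7 = 20.
So bidding 9 beats truth here (20 > 14).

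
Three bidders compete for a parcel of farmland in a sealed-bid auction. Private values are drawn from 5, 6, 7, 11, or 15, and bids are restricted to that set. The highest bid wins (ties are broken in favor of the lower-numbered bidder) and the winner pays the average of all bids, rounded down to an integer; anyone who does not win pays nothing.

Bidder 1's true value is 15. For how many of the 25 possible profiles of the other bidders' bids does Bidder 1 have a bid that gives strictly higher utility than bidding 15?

Others bid (5, 5): truth gives 7; bid 5 gives 10 > 7. Violating.
Others bid (5, 6): truth gives 7; bid 6 gives 10 > 7. Violating.
Others bid (5, 7): truth gives 6; bid 7 gives 9 > 6. Violating.
Others bid (5, 11): truth gives 5; bid 11 gives 6 > 5. Violating.
Others bid (5, 15): truth gives 4; no alternative beats it.
Others bid (6, 15): truth gives 3; no alternative beats it.
(Checking all 25 profiles: 16 have a profitable deviation, 9 do not.)

16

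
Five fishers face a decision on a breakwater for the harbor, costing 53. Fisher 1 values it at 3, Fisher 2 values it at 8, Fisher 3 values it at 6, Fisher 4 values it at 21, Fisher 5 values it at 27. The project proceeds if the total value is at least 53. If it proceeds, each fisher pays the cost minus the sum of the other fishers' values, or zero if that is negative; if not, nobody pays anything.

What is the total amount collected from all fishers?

24

Total value 65 ≥ cost 53, so it is built.
Fisher 1: others sum to 62; max(0, 53 - 62) = 0.
Fisher 2: others sum to 57; max(0, 53 - 57) = 0.
Fisher 3: others sum to 59; max(0, 53 - 59) = 0.
Fisher 4: others sum to 44; max(0, 53 - 44) = 9.
Fisher 5: others sum to 38; max(0, 53 - 38) = 15.
Total collected = 0 + 0 + 0 + 9 + 15 = 24.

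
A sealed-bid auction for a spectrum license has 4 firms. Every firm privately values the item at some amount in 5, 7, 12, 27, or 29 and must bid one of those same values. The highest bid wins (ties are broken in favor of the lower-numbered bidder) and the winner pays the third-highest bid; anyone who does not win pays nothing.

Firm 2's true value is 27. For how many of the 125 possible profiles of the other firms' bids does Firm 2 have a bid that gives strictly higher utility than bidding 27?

27

Others bid (5, 5, 29): truth gives 0; bid 29 gives 22 > 0. Violating.
Others bid (5, 7, 29): truth gives 0; bid 29 gives 20 > 0. Violating.
Others bid (5, 12, 29): truth gives 0; bid 29 gives 15 > 0. Violating.
Others bid (5, 29, 5): truth gives 0; bid 29 gives 22 > 0. Violating.
Others bid (5, 5, 5): truth gives 22; no alternative beats it.
Others bid (5, 5, 7): truth gives 22; no alternative beats it.
(Checking all 125 profiles: 27 have a profitable deviation, 98 do not.)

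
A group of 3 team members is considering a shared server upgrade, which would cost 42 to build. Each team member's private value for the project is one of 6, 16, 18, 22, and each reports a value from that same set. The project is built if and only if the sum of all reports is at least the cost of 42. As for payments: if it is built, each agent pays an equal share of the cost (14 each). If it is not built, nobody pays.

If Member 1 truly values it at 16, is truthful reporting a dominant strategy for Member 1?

No

Consider the case where Member 2 reports 6 and Member 3 reports 16.
Truthful report 16: project not built, utility 0.
Report 22 instead: project built, pays 14, utility 16 - 14 = 2.
Since 2 > 0, reporting 22 is strictly better here, so truthful reporting is not dominant.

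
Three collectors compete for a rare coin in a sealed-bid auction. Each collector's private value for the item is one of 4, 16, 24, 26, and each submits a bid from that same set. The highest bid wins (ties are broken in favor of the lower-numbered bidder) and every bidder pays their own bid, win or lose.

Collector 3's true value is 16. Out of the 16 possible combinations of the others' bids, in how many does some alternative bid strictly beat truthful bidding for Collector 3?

Others bid (4, 16): truth gives -16; bid 4 gives -4 > -16. Violating.
Others bid (4, 24): truth gives -16; bid 4 gives -4 > -16. Violating.
Others bid (4, 26): truth gives -16; bid 4 gives -4 > -16. Violating.
Others bid (16, 4): truth gives -16; bid 4 gives -4 > -16. Violating.
Others bid (4, 4): truth gives 0; no alternative beats it.
(Checking all 16 profiles: 15 have a profitable deviation, 1 does not.)

15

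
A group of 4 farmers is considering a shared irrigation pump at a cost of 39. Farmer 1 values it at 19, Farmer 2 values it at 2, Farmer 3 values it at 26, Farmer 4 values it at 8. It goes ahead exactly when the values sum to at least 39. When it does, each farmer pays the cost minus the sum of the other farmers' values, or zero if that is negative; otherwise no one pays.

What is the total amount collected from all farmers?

Total value 55 ≥ cost 39, so it is built.
Farmer 1: others sum to 36; max(0, 39 - 36) = 3.
Farmer 2: others sum to 53; max(0, 39 - 53) = 0.
Farmer 3: others sum to 29; max(0, 39 - 29) = 10.
Farmer 4: others sum to 47; max(0, 39 - 47) = 0.
Total collected = 3 + 0 + 10 + 0 = 13.

13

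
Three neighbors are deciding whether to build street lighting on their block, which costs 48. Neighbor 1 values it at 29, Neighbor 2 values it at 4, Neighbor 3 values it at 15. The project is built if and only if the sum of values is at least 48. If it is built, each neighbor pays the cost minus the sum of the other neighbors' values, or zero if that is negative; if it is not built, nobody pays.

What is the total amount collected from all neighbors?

48

Total value 48 ≥ cost 48, so it is built.
Neighbor 1: others sum to 19; max(0, 48 - 19) = 29.
Neighbor 2: others sum to 44; max(0, 48 - 44) = 4.
Neighbor 3: others sum to 33; max(0, 48 - 33) = 15.
Total collected = 29 + 4 + 15 = 48.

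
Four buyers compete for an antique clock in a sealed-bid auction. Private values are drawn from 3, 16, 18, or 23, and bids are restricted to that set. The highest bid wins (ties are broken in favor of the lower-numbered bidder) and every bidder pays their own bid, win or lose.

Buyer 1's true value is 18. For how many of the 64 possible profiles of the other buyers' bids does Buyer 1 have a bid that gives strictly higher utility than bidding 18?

45

Others bid (3, 3, 3): truth gives 0; bid 3 gives 15 > 0. Violating.
Others bid (3, 3, 16): truth gives 0; bid 16 gives 2 > 0. Violating.
Others bid (3, 3, 23): truth gives -18; bid 3 gives -3 > -18. Violating.
Others bid (3, 16, 3): truth gives 0; bid 16 gives 2 > 0. Violating.
Others bid (3, 3, 18): truth gives 0; no alternative beats it.
Others bid (3, 16, 18): truth gives 0; no alternative beats it.
(Checking all 64 profiles: 45 have a profitable deviation, 19 do not.)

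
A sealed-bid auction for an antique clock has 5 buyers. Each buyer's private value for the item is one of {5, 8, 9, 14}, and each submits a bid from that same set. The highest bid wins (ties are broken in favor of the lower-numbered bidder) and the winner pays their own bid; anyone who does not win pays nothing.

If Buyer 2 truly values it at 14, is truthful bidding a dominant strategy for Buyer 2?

No

Consider the case where Buyer 1 bids 5, Buyer 3 bids 5, Buyer 4 bids 5 and Buyer 5 bids 5.
Truthful bid 14: wins, pays 14, utility 14 - 14 = 0.
Bid 8 instead: wins, pays 8, utility 14 - 8 = 6.
Since 6 > 0, bidding 8 is strictly better here, so truthful bidding is not dominant.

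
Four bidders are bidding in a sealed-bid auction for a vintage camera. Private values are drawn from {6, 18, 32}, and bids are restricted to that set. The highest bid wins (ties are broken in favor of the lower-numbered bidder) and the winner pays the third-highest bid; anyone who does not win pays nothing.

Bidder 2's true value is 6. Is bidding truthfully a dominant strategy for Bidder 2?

Check each profile of the others' bids and compare truth against every alternative bid.
Others bid (6, 18, 18): truth gives 0, best alternative gives -12.
Others bid (6, 6, 6): truth gives 0, best alternative gives 0.
Others bid (6, 6, 18): truth gives 0, best alternative gives 0.
Others bid (6, 6, 32): truth gives 0, best alternative gives 0.
Others bid (6, 18, 6): truth gives 0, best alternative gives 0.
Others bid (6, 18, 32): truth gives 0, best alternative gives 0.
(Remaining 21 profiles checked similarly; truth is weakly best in each.)
In every case the truthful bid is at least as good as any alternative, so it is a dominant strategy.

Yes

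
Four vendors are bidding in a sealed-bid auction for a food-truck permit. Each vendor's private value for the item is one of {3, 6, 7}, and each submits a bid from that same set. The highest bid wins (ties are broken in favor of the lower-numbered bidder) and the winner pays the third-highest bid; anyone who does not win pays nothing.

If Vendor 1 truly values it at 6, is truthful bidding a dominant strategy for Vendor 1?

No

Consider the case where Vendor 2 bids 3, Vendor 3 bids 3 and Vendor 4 bids 7.
Truthful bid 6: loses, pays 0, utility 0.
Bid 7 instead: wins, pays 3, utility 6 - 3 = 3.
Since 3 > 0, bidding 7 is strictly better here, so truthful bidding is not dominant.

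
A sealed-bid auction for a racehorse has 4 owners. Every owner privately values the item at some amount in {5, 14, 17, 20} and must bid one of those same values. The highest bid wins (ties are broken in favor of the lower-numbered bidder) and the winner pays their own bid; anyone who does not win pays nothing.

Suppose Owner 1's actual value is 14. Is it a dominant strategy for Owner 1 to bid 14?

Consider the case where Owner 2 bids 5, Owner 3 bids 5 and Owner 4 bids 5.
Truthful bid 14: wins, pays 14, utility 14 - 14 = 0.
Bid 5 instead: wins, pays 5, utility 14 - 5 = 9.
Since 9 > 0, bidding 5 is strictly better here, so truthful bidding is not dominant.

No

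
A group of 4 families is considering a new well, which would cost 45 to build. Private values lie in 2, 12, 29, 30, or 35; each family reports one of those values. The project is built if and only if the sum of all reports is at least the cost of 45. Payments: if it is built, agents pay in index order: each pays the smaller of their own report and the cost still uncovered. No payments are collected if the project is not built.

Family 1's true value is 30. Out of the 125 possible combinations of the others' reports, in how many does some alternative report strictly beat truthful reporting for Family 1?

124

Others report (2, 2, 12): truth gives 0; report 29 gives 1 > 0. Violating.
Others report (2, 2, 29): truth gives 0; report 12 gives 18 > 0. Violating.
Others report (2, 2, 30): truth gives 0; report 12 gives 18 > 0. Violating.
Others report (2, 2, 35): truth gives 0; report 12 gives 18 > 0. Violating.
Others report (2, 2, 2): truth gives 0; no alternative beats it.
(Checking all 125 profiles: 124 have a profitable deviation, 1 does not.)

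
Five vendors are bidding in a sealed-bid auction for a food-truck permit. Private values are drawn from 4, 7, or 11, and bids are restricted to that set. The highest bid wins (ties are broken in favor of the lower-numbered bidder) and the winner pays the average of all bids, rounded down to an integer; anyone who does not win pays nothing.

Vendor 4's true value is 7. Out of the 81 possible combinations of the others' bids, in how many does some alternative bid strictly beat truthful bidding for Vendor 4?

10

Others bid (4, 4, 4, 11): truth gives 0; bid 11 gives 1 > 0. Violating.
Others bid (4, 4, 7, 4): truth gives 0; bid 11 gives 1 > 0. Violating.
Others bid (4, 4, 7, 7): truth gives 0; bid 11 gives 1 > 0. Violating.
Others bid (4, 7, 4, 4): truth gives 0; bid 11 gives 1 > 0. Violating.
Others bid (4, 4, 4, 4): truth gives 3; no alternative beats it.
Others bid (4, 4, 4, 7): truth gives 2; no alternative beats it.
(Checking all 81 profiles: 10 have a profitable deviation, 71 do not.)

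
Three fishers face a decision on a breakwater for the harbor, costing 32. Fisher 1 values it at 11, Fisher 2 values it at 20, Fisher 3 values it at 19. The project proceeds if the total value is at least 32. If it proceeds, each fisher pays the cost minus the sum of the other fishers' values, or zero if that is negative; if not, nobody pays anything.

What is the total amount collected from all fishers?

3

Total value 50 ≥ cost 32, so it is built.
Fisher 1: others sum to 39; max(0, 32 - 39) = 0.
Fisher 2: others sum to 30; max(0, 32 - 30) = 2.
Fisher 3: others sum to 31; max(0, 32 - 31) = 1.
Total collected = 0 + 2 + 1 = 3.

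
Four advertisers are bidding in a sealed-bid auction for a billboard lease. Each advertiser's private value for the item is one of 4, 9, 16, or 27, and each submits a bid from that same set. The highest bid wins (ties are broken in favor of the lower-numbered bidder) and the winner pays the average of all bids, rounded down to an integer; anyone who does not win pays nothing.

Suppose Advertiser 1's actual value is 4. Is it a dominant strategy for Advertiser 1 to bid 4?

Check each profile of the others' bids and compare truth against every alternative bid.
Others bid (9, 9, 9): truth gives 0, best alternative gives -5.
Others bid (4, 9, 9): truth gives 0, best alternative gives -3.
Others bid (9, 4, 9): truth gives 0, best alternative gives -3.
Others bid (9, 9, 4): truth gives 0, best alternative gives -3.
Others bid (4, 4, 9): truth gives 0, best alternative gives -2.
Others bid (4, 9, 4): truth gives 0, best alternative gives -2.
(Remaining 58 profiles checked similarly; truth is weakly best in each.)
In every case the truthful bid is at least as good as any alternative, so it is a dominant strategy.

Yes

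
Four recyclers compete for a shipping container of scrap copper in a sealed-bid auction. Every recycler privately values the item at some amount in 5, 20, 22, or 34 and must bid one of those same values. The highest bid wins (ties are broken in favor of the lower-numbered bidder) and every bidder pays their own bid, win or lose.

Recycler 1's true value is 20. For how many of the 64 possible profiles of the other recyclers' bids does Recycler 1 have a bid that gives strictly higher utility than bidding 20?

Others bid (5, 5, 5): truth gives 0; bid 5 gives 15 > 0. Violating.
Others bid (5, 5, 22): truth gives -20; bid 22 gives -2 > -20. Violating.
Others bid (5, 5, 34): truth gives -20; bid 5 gives -5 > -20. Violating.
Others bid (5, 20, 22): truth gives -20; bid 22 gives -2 > -20. Violating.
Others bid (5, 5, 20): truth gives 0; no alternative beats it.
Others bid (5, 20, 5): truth gives 0; no alternative beats it.
(Checking all 64 profiles: 57 have a profitable deviation, 7 do not.)

57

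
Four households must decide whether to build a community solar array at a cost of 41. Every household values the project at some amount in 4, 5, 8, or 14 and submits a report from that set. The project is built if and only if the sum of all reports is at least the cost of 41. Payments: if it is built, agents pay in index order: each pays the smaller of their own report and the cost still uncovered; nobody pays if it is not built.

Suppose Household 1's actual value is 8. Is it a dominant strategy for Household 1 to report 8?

No

Consider the case where Household 2 reports 8, Household 3 reports 14 and Household 4 reports 14.
Truthful report 8: project built, pays 8, utility 8 - 8 = 0.
Report 5 instead: project built, pays 5, utility 8 - 5 = 3.
Since 3 > 0, reporting 5 is strictly better here, so truthful reporting is not dominant.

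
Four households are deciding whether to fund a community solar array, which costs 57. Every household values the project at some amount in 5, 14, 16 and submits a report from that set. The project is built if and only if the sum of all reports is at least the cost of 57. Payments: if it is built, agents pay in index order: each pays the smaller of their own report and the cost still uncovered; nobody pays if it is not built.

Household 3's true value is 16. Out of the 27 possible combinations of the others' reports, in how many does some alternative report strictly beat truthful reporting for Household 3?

Others report (14, 14, 16): truth gives 0; report 14 gives 2 > 0. Violating.
Others report (14, 16, 14): truth gives 0; report 14 gives 2 > 0. Violating.
Others report (14, 16, 16): truth gives 0; report 14 gives 2 > 0. Violating.
Others report (16, 14, 14): truth gives 0; report 14 gives 2 > 0. Violating.
Others report (5, 5, 5): truth gives 0; no alternative beats it.
Others report (5, 5, 14): truth gives 0; no alternative beats it.
(Checking all 27 profiles: 7 have a profitable deviation, 20 do not.)

7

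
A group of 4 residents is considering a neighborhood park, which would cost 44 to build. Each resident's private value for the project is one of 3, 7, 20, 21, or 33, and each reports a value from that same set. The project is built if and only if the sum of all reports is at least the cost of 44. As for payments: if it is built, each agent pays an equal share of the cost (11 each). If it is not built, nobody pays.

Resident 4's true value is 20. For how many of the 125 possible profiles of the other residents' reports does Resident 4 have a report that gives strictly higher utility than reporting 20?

Others report (3, 3, 7): truth gives 0; report 33 gives 9 > 0. Violating.
Others report (3, 7, 3): truth gives 0; report 33 gives 9 > 0. Violating.
Others report (3, 7, 7): truth gives 0; report 33 gives 9 > 0. Violating.
Others report (7, 3, 3): truth gives 0; report 33 gives 9 > 0. Violating.
Others report (3, 3, 3): truth gives 0; no alternative beats it.
Others report (3, 3, 20): truth gives 9; no alternative beats it.
(Checking all 125 profiles: 7 have a profitable deviation, 118 do not.)

7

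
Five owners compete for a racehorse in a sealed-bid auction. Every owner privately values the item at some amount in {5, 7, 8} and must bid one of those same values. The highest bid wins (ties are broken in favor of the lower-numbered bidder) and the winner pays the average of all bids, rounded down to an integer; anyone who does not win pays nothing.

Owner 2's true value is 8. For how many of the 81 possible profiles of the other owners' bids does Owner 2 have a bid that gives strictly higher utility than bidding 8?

Others bid (5, 5, 5, 7): truth gives 2; bid 7 gives 3 > 2. Violating.
Others bid (5, 5, 7, 5): truth gives 2; bid 7 gives 3 > 2. Violating.
Others bid (5, 7, 5, 5): truth gives 2; bid 7 gives 3 > 2. Violating.
Others bid (5, 5, 5, 5): truth gives 3; no alternative beats it.
Others bid (5, 5, 5, 8): truth gives 2; no alternative beats it.
(Checking all 81 profiles: 3 have a profitable deviation, 78 do not.)

3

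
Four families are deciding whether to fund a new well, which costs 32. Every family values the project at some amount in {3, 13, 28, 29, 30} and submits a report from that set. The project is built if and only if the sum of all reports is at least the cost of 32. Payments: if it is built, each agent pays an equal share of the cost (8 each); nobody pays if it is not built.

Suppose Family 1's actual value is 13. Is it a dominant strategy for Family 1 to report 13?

Consider the case where Family 2 reports 3, Family 3 reports 3 and Family 4 reports 3.
Truthful report 13: project not built, utility 0.
Report 28 instead: project built, pays 8, utility 13 - 8 = 5.
Since 5 > 0, reporting 28 is strictly better here, so truthful reporting is not dominant.

No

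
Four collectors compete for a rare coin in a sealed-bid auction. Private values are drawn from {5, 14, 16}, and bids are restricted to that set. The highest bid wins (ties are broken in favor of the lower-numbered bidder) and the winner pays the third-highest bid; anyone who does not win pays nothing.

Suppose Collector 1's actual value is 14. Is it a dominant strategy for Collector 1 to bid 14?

Consider the case where Collector 2 bids 5, Collector 3 bids 5 and Collector 4 bids 16.
Truthful bid 14: loses, pays 0, utility 0.
Bid 16 instead: wins, pays 5, utility 14 - 5 = 9.
Since 9 > 0, bidding 16 is strictly better here, so truthful bidding is not dominant.

No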